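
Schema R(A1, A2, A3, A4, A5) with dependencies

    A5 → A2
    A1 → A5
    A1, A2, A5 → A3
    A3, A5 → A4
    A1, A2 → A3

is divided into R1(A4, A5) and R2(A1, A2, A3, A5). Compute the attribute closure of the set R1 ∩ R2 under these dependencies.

A2, A5

R1 ∩ R2 = {A5}.
A5 → A2 applies, adding A2
Closure: {A2, A5}.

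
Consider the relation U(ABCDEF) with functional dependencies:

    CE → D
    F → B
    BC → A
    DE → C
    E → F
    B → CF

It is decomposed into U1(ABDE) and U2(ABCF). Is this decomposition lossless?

Common attributes: U1 ∩ U2 = {AB}.
Closure of {AB}: B → CF applies, adding CF. So (AB)⁺ = {ABCF}.
This closure contains every attribute of U2, so U1 ∩ U2 → U2. The join is lossless.

Yes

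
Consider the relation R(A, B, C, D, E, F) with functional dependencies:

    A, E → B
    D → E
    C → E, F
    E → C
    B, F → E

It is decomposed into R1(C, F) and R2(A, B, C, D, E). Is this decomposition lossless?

Common attributes: R1 ∩ R2 = {C}.
Closure of {C}: C → E, F applies, adding E, F. So (C)⁺ = {C, E, F}.
This closure contains every attribute of R1, so R1 ∩ R2 → R1. The join is lossless.

Yes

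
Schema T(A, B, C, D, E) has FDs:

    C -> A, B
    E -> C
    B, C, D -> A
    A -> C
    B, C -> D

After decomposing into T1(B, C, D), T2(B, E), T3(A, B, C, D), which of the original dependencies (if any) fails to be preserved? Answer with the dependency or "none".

E -> C

Check E → C: no single fragment contains all of {C, E}, and the restricted closure of {E} across the fragments never reaches {C}.
C → A, B is preserved.
B, C, D → A is preserved.
A → C is preserved.
B, C → D is preserved.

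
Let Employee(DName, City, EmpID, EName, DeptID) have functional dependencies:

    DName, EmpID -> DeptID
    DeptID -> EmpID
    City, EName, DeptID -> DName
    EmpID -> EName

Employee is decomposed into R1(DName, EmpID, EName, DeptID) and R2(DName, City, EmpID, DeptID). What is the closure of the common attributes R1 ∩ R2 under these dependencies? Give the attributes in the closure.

DName, EmpID, EName, DeptID

R1 ∩ R2 = {DName, EmpID, DeptID}.
EmpID → EName applies, adding EName
Closure: {DName, EmpID, EName, DeptID}.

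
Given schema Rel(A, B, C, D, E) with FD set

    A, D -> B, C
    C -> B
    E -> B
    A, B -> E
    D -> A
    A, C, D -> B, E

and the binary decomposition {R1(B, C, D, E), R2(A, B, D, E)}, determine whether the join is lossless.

Yes

Common attributes: R1 ∩ R2 = {B, D, E}.
Closure of {B, D, E}: D → A applies, adding A; A, D → B, C applies, adding C. So (B, D, E)⁺ = {A, B, C, D, E}.
This closure contains every attribute of R1, so R1 ∩ R2 → R1. The join is lossless.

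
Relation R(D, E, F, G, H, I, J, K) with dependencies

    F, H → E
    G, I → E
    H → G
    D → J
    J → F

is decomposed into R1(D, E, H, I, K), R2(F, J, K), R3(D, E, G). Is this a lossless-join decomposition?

No

Chase test. Columns are D, E, F, G, H, I, J, K; row i has aⱼ where attribute j ∈ Ri, else bᵢⱼ.
Initial tableau (one row per fragment):
  row 1: a1 a2 b13 b14 a5 a6 b17 a8
  row 2: b21 b22 a3 b24 b25 b26 a7 a8
  row 3: a1 a2 b33 a4 b35 b36 b37 b38
Rows 1 and 3 agree on D; apply D→J and equate their J entries.
Rows 1 and 3 agree on J; apply J→F and equate their F entries.
No row becomes fully distinguished — the join is lossy.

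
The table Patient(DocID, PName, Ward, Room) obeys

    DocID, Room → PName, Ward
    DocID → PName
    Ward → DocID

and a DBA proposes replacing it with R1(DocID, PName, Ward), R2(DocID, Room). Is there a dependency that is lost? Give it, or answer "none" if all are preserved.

DocID, Room → PName, Ward

Check DocID, Room → PName, Ward: no single fragment contains all of {DocID, PName, Ward, Room}, and the restricted closure of {DocID, Room} across the fragments never reaches {PName, Ward}.
DocID → PName is preserved.
Ward → DocID is preserved.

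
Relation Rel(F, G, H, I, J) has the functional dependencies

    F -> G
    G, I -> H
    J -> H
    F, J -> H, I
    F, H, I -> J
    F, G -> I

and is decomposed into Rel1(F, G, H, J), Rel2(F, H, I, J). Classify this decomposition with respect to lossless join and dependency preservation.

lossless but not dependency-preserving

Lossless test: (F, H, J)⁺ = {F, G, H, I, J}, which contains all of one fragment — lossless.
Dependency preservation: the restricted closure of {G, I} across the fragments never reaches {H}, so G, I → H cannot be enforced without a join — not preserved.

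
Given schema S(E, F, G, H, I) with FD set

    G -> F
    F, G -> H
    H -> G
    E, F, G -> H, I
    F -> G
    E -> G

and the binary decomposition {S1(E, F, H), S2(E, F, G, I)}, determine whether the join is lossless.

Yes

Common attributes: S1 ∩ S2 = {E, F}.
Closure of {E, F}: F → G applies, adding G; F, G → H applies, adding H; E, F, G → H, I applies, adding I. So (E, F)⁺ = {E, F, G, H, I}.
This closure contains every attribute of S1, so S1 ∩ S2 → S1. The join is lossless.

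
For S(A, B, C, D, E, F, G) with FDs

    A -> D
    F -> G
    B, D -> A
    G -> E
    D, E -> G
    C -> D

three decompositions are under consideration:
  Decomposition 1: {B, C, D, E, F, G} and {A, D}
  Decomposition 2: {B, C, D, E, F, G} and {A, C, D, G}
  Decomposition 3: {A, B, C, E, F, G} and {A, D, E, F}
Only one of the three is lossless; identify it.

Decomposition 3

Decomposition 1: common = {D}, closure = {D} → lossy.
Decomposition 2: common = {C, D, G}, closure = {C, D, E, G} → lossy.
Decomposition 3: common = {A, E, F}, closure = {A, D, E, F, G} → lossless.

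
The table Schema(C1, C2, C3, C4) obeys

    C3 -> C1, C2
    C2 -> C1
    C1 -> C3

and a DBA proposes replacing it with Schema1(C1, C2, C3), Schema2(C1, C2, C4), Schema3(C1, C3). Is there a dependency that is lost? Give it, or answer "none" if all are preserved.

C3 → C1, C2 lies within Schema1.
C2 → C1 lies within Schema1.
C1 → C3 lies within Schema1.
Every dependency is enforceable on the fragments, so the decomposition is dependency-preserving.

none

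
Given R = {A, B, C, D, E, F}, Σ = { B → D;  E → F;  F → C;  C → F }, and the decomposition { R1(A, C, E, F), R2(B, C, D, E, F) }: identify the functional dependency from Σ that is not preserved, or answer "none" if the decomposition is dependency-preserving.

B → D lies within R2.
E → F lies within R1.
F → C lies within R1.
C → F lies within R1.
Every dependency is enforceable on the fragments, so the decomposition is dependency-preserving.

none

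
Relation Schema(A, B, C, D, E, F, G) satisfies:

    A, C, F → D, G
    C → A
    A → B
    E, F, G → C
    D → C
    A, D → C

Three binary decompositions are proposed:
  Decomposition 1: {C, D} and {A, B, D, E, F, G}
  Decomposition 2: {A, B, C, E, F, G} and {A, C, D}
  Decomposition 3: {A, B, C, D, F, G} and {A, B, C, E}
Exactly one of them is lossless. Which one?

Decomposition 1: common = {D}, closure = {A, B, C, D} → lossless.
Decomposition 2: common = {A, C}, closure = {A, B, C} → lossy.
Decomposition 3: common = {A, B, C}, closure = {A, B, C} → lossy.

Decomposition 1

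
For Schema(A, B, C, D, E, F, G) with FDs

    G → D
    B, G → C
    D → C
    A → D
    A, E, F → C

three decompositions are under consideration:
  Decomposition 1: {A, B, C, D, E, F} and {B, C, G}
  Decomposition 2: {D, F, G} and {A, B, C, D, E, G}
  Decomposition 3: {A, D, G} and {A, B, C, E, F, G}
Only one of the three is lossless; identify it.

Decomposition 3

Decomposition 1: common = {B, C}, closure = {B, C} → lossy.
Decomposition 2: common = {D, G}, closure = {C, D, G} → lossy.
Decomposition 3: common = {A, G}, closure = {A, C, D, G} → lossless.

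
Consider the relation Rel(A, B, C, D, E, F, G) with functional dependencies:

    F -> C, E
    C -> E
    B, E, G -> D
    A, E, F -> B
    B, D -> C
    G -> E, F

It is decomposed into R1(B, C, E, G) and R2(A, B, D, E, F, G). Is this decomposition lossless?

Common attributes: R1 ∩ R2 = {B, E, G}.
Closure of {B, E, G}: B, E, G → D applies, adding D; B, D → C applies, adding C; G → E, F applies, adding F. So (B, E, G)⁺ = {B, C, D, E, F, G}.
This closure contains every attribute of R1, so R1 ∩ R2 → R1. The join is lossless.

Yes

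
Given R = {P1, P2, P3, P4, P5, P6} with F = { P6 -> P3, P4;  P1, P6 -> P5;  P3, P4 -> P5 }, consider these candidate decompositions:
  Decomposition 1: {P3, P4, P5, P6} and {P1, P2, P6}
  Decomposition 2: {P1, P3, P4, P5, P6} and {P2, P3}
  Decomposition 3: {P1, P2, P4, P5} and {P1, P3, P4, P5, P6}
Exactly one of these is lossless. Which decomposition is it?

Decomposition 1: common = {P6}, closure = {P3, P4, P5, P6} → lossless.
Decomposition 2: common = {P3}, closure = {P3} → lossy.
Decomposition 3: common = {P1, P4, P5}, closure = {P1, P4, P5} → lossy.

Decomposition 1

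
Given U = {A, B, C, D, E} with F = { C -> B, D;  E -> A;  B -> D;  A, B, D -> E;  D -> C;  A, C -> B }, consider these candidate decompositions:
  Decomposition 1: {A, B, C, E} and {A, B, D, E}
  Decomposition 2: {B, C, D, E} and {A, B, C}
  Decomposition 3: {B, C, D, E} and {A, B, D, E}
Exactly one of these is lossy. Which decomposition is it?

Decomposition 2

Decomposition 1: common = {A, B, E}, closure = {A, B, C, D, E} → lossless.
Decomposition 2: common = {B, C}, closure = {B, C, D} → lossy.
Decomposition 3: common = {B, D, E}, closure = {A, B, C, D, E} → lossless.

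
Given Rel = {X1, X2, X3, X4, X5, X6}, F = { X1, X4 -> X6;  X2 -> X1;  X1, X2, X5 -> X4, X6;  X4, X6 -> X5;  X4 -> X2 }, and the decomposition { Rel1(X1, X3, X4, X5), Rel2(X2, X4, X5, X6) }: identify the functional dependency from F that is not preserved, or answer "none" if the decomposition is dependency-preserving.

Check X2 → X1: no single fragment contains all of {X1, X2}, and the restricted closure of {X2} across the fragments never reaches {X1}.
X1, X4 → X6 is preserved.
X1, X2, X5 → X4, X6 is preserved.
X4, X6 → X5 is preserved.
X4 → X2 is preserved.

X2 -> X1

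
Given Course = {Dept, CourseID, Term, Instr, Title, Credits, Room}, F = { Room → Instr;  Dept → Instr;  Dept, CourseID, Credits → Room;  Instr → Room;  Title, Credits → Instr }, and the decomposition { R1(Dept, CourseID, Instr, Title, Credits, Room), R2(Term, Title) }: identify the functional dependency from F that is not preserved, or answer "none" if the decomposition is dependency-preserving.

Room → Instr lies within R1.
Dept → Instr lies within R1.
Dept, CourseID, Credits → Room lies within R1.
Instr → Room lies within R1.
Title, Credits → Instr lies within R1.
Every dependency is enforceable on the fragments, so the decomposition is dependency-preserving.

none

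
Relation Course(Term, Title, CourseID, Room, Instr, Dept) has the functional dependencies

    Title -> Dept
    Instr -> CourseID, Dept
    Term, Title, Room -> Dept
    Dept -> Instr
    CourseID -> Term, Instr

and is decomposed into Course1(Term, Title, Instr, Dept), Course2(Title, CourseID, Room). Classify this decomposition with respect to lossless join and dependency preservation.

Lossless test: (Title)⁺ = {Term, Title, CourseID, Instr, Dept}, which contains all of one fragment — lossless.
Dependency preservation: the restricted closure of {Instr} across the fragments never reaches {CourseID, Dept}, so Instr → CourseID, Dept cannot be enforced without a join — not preserved.

lossless but not dependency-preserving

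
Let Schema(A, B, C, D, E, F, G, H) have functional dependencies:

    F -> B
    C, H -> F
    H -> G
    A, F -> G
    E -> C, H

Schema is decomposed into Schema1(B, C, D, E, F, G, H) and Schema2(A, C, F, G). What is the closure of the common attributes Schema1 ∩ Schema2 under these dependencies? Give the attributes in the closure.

Schema1 ∩ Schema2 = {C, F, G}.
F → B applies, adding B
Closure: {B, C, F, G}.

B, C, F, G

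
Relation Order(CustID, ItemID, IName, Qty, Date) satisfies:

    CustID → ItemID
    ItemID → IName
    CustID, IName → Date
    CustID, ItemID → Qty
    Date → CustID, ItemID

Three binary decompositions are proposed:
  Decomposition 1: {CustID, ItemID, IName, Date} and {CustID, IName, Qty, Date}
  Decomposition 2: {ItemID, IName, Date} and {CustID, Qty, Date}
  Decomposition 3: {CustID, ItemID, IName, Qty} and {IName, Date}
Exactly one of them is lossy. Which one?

Decomposition 3

Decomposition 1: common = {CustID, IName, Date}, closure = {CustID, ItemID, IName, Qty, Date} → lossless.
Decomposition 2: common = {Date}, closure = {CustID, ItemID, IName, Qty, Date} → lossless.
Decomposition 3: common = {IName}, closure = {IName} → lossy.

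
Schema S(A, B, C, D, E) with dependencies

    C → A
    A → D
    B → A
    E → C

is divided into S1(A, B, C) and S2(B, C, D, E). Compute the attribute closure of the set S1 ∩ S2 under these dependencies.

A, B, C, D

S1 ∩ S2 = {B, C}.
C → A applies, adding A
A → D applies, adding D
Closure: {A, B, C, D}.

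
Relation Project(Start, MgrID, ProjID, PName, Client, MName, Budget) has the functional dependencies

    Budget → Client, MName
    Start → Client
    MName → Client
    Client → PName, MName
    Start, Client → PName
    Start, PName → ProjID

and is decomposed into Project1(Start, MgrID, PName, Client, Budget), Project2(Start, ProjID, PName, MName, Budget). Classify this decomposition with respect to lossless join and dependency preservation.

lossless but not dependency-preserving

Lossless test: (Start, PName, Budget)⁺ = {Start, ProjID, PName, Client, MName, Budget}, which contains all of one fragment — lossless.
Dependency preservation: the restricted closure of {MName} across the fragments never reaches {Client}, so MName → Client cannot be enforced without a join — not preserved.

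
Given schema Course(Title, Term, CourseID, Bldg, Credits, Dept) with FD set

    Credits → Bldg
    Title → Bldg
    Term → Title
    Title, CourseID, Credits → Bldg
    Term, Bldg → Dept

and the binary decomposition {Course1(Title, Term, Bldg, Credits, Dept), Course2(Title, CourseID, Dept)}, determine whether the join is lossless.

No

Common attributes: Course1 ∩ Course2 = {Title, Dept}.
Closure of {Title, Dept}: Title → Bldg applies, adding Bldg. So (Title, Dept)⁺ = {Title, Bldg, Dept}.
The closure contains neither all of Course1 = {Title, Term, Bldg, Credits, Dept} nor all of Course2 = {Title, CourseID, Dept}, so the common attributes are not a superkey of either fragment. The join is lossy.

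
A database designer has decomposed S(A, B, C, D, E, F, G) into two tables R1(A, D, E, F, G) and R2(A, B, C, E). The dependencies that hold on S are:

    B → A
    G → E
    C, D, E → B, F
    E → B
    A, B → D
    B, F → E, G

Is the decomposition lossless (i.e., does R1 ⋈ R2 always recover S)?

Common attributes: R1 ∩ R2 = {A, E}.
Closure of {A, E}: E → B applies, adding B; A, B → D applies, adding D. So (A, E)⁺ = {A, B, D, E}.
The closure contains neither all of R1 = {A, D, E, F, G} nor all of R2 = {A, B, C, E}, so the common attributes are not a superkey of either fragment. The join is lossy.

No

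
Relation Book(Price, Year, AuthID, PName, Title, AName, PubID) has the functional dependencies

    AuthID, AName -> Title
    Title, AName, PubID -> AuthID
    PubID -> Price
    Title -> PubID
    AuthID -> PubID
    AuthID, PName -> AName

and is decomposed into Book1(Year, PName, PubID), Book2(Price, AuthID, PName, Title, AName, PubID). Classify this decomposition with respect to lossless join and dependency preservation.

Lossless test: (PName, PubID)⁺ = {Price, PName, PubID}, which is a superkey of neither fragment — lossy.
Dependency preservation: every FD's attributes lie within a single fragment, so each can be enforced locally — preserved.

lossy but dependency-preserving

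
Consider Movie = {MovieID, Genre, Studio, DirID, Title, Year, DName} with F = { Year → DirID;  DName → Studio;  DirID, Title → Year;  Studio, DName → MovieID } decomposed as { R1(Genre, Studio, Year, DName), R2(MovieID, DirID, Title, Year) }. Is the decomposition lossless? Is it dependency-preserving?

Lossless test: (Year)⁺ = {DirID, Year}, which is a superkey of neither fragment — lossy.
Dependency preservation: the restricted closure of {Studio, DName} across the fragments never reaches {MovieID}, so Studio, DName → MovieID cannot be enforced without a join — not preserved.

lossy and not dependency-preserving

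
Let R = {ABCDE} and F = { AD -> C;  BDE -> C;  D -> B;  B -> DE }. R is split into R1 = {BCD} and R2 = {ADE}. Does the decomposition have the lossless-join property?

Common attributes: R1 ∩ R2 = {D}.
Closure of {D}: D → B applies, adding B; B → DE applies, adding E; BDE → C applies, adding C. So (D)⁺ = {BCDE}.
This closure contains every attribute of R1, so R1 ∩ R2 → R1. The join is lossless.

Yes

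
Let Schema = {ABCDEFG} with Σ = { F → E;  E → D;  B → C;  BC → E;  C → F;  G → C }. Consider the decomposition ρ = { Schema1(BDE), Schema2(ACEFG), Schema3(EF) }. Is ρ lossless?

No

Chase test. Columns are ABCDEFG; row i has aⱼ where attribute j ∈ Schemai, else bᵢⱼ.
Initial tableau (one row per fragment):
  row 1: b11 a2 b13 a4 a5 b16 b17
  row 2: a1 b22 a3 b24 a5 a6 a7
  row 3: b31 b32 b33 b34 a5 a6 b37
Rows 1 and 2 agree on E; apply E→D and equate their D entries.
Rows 1 and 3 agree on E; apply E→D and equate their D entries.
No row becomes fully distinguished — the join is lossy.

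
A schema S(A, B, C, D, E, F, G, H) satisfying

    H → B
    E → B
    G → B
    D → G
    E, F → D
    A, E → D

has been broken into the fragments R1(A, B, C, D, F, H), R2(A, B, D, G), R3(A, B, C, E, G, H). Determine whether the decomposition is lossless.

No

Chase test. Columns are A, B, C, D, E, F, G, H; row i has aⱼ where attribute j ∈ Ri, else bᵢⱼ.
Initial tableau (one row per fragment):
  row 1: a1 a2 a3 a4 b15 a6 b17 a8
  row 2: a1 a2 b23 a4 b25 b26 a7 b28
  row 3: a1 a2 a3 b34 a5 b36 a7 a8
Rows 1 and 2 agree on D; apply D→G and equate their G entries.
No row becomes fully distinguished — the join is lossy.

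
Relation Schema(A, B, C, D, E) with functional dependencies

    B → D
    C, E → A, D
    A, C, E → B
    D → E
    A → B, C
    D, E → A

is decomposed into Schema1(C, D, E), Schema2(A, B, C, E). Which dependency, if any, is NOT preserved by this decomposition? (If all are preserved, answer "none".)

none

B → D: restricted closure across fragments reaches D.
C, E → A, D: restricted closure across fragments reaches A, D.
A, C, E → B lies within Schema2.
D → E lies within Schema1.
A → B, C lies within Schema2.
D, E → A: restricted closure across fragments reaches A.
Every dependency is enforceable on the fragments, so the decomposition is dependency-preserving.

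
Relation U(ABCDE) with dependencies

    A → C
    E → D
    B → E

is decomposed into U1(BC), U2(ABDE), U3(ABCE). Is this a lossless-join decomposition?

Yes

Chase test. Columns are ABCDE; row i has aⱼ where attribute j ∈ Ui, else bᵢⱼ.
Initial tableau (one row per fragment):
  row 1: b11 a2 a3 b14 b15
  row 2: a1 a2 b23 a4 a5
  row 3: a1 a2 a3 b34 a5
Rows 2 and 3 agree on A; apply A→C and equate their C entries.
Rows 2 and 3 agree on E; apply E→D and equate their D entries.
Rows 1 and 2 agree on B; apply B→E and equate their E entries.
Rows 1 and 2 agree on E; apply E→D and equate their D entries.
Row 2 is now all distinguished symbols — the join is lossless.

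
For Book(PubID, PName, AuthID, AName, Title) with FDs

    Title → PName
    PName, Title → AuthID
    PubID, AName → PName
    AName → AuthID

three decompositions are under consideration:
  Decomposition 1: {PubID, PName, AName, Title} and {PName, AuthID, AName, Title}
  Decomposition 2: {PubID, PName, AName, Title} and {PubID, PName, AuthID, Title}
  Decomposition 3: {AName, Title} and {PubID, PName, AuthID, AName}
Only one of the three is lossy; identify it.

Decomposition 1: common = {PName, AName, Title}, closure = {PName, AuthID, AName, Title} → lossless.
Decomposition 2: common = {PubID, PName, Title}, closure = {PubID, PName, AuthID, Title} → lossless.
Decomposition 3: common = {AName}, closure = {AuthID, AName} → lossy.

Decomposition 3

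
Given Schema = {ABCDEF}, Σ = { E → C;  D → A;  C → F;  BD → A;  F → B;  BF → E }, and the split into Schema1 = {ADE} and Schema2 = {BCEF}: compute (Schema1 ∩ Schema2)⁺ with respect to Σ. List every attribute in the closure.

Schema1 ∩ Schema2 = {E}.
E → C applies, adding C
C → F applies, adding F
F → B applies, adding B
Closure: {BCEF}.

BCEF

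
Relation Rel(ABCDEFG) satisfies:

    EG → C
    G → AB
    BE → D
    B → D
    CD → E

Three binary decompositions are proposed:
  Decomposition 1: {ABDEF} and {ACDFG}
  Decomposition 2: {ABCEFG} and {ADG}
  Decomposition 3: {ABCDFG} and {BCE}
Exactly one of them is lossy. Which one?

Decomposition 1

Decomposition 1: common = {ADF}, closure = {ADF} → lossy.
Decomposition 2: common = {AG}, closure = {ABDG} → lossless.
Decomposition 3: common = {BC}, closure = {BCDE} → lossless.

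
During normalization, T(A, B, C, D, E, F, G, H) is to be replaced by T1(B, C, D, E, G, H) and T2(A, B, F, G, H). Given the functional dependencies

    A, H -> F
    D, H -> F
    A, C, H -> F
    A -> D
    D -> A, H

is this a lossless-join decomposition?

Common attributes: T1 ∩ T2 = {B, G, H}.
No dependency enlarges {B, G, H}, so (B, G, H)⁺ = {B, G, H}.
The closure contains neither all of T1 = {B, C, D, E, G, H} nor all of T2 = {A, B, F, G, H}, so the common attributes are not a superkey of either fragment. The join is lossy.

No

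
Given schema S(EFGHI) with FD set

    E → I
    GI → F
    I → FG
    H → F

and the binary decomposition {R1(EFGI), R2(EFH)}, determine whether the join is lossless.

Common attributes: R1 ∩ R2 = {EF}.
Closure of {EF}: E → I applies, adding I; I → FG applies, adding G. So (EF)⁺ = {EFGI}.
This closure contains every attribute of R1, so R1 ∩ R2 → R1. The join is lossless.

Yes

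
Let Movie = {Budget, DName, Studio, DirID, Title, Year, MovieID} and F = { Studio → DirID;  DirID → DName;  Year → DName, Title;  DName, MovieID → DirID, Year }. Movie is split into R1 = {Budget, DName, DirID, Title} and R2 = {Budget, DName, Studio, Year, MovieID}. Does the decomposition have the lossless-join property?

No

Common attributes: R1 ∩ R2 = {Budget, DName}.
No dependency enlarges {Budget, DName}, so (Budget, DName)⁺ = {Budget, DName}.
The closure contains neither all of R1 = {Budget, DName, DirID, Title} nor all of R2 = {Budget, DName, Studio, Year, MovieID}, so the common attributes are not a superkey of either fragment. The join is lossy.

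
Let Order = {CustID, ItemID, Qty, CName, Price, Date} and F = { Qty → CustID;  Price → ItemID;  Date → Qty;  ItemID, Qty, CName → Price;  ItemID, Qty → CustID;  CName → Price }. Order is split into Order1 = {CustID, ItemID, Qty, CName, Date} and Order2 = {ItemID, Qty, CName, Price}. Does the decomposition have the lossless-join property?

Common attributes: Order1 ∩ Order2 = {ItemID, Qty, CName}.
Closure of {ItemID, Qty, CName}: Qty → CustID applies, adding CustID; ItemID, Qty, CName → Price applies, adding Price. So (ItemID, Qty, CName)⁺ = {CustID, ItemID, Qty, CName, Price}.
This closure contains every attribute of Order2, so Order1 ∩ Order2 → Order2. The join is lossless.

Yes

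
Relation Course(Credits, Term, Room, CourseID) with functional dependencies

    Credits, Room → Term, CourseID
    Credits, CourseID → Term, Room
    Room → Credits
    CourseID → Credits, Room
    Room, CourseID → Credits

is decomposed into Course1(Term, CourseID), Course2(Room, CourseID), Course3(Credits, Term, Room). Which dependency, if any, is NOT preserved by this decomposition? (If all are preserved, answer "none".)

none

Credits, Room → Term, CourseID: restricted closure across fragments reaches Term, CourseID.
Credits, CourseID → Term, Room: restricted closure across fragments reaches Term, Room.
Room → Credits lies within Course3.
CourseID → Credits, Room: restricted closure across fragments reaches Credits, Room.
Room, CourseID → Credits: restricted closure across fragments reaches Credits.
Every dependency is enforceable on the fragments, so the decomposition is dependency-preserving.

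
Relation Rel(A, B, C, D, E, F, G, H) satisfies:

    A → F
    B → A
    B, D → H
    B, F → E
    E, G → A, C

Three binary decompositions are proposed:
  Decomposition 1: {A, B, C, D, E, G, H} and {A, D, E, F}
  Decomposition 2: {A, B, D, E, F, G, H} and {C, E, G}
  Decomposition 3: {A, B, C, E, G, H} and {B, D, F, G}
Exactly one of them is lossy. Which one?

Decomposition 1: common = {A, D, E}, closure = {A, D, E, F} → lossless.
Decomposition 2: common = {E, G}, closure = {A, C, E, F, G} → lossless.
Decomposition 3: common = {B, G}, closure = {A, B, C, E, F, G} → lossy.

Decomposition 3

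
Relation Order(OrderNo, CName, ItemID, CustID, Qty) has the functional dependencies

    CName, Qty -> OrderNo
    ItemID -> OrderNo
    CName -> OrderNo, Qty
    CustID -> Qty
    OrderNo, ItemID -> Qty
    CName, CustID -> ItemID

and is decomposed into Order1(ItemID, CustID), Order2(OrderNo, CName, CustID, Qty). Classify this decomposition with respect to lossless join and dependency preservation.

lossy and not dependency-preserving

Lossless test: (CustID)⁺ = {CustID, Qty}, which is a superkey of neither fragment — lossy.
Dependency preservation: the restricted closure of {ItemID} across the fragments never reaches {OrderNo}, so ItemID → OrderNo cannot be enforced without a join — not preserved.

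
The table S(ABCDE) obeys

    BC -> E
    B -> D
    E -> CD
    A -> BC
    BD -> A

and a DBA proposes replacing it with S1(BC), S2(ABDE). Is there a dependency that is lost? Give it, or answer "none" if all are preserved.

Check E → CD: no single fragment contains all of {CDE}, and the restricted closure of {E} across the fragments never reaches {CD}.
BC → E is preserved.
B → D is preserved.
A → BC is preserved.
BD → A is preserved.

E -> CD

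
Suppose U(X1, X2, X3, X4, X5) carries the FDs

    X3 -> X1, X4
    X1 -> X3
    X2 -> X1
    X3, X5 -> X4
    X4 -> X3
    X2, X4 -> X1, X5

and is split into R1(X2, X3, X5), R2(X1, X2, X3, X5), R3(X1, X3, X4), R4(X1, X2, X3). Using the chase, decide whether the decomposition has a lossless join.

Yes

Chase test. Columns are X1, X2, X3, X4, X5; row i has aⱼ where attribute j ∈ Ri, else bᵢⱼ.
Initial tableau (one row per fragment):
  row 1: b11 a2 a3 b14 a5
  row 2: a1 a2 a3 b24 a5
  row 3: a1 b32 a3 a4 b35
  row 4: a1 a2 a3 b44 b45
Rows 1 and 2 agree on X3; apply X3→X1, X4 and equate their X1, X4 entries.
Rows 1 and 3 agree on X3; apply X3→X1, X4 and equate their X1, X4 entries.
Rows 1 and 4 agree on X3; apply X3→X1, X4 and equate their X1, X4 entries.
Rows 1 and 4 agree on X2, X4; apply X2, X4→X1, X5 and equate their X1, X5 entries.
Row 1 is now all distinguished symbols — the join is lossless.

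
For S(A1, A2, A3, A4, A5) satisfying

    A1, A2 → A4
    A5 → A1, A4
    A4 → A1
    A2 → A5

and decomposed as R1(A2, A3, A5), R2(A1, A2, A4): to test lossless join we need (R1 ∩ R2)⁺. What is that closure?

R1 ∩ R2 = {A2}.
A2 → A5 applies, adding A5
A5 → A1, A4 applies, adding A1, A4
Closure: {A1, A2, A4, A5}.

A1, A2, A4, A5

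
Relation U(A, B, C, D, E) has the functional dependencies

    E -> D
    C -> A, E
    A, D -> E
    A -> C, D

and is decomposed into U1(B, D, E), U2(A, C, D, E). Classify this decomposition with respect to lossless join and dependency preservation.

lossy but dependency-preserving

Lossless test: (D, E)⁺ = {D, E}, which is a superkey of neither fragment — lossy.
Dependency preservation: every FD's attributes lie within a single fragment, so each can be enforced locally — preserved.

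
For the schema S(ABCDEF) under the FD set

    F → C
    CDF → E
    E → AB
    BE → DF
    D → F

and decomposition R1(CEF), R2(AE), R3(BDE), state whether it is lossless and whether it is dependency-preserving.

Lossless test (chase): Rows 1 and 2 agree on E; apply E→AB and equate their AB entries. Rows 1 and 3 agree on E; apply E→AB and equate their AB entries. Rows 1 and 2 agree on BE; apply BE→DF and equate their DF entries. Rows 1 and 3 agree on BE; apply BE→DF and equate their DF entries. Rows 1 and 2 agree on F; apply F→C and equate their C entries. Rows 1 and 3 agree on F; apply F→C and equate their C entries. Row 1 is now all distinguished symbols — the join is lossless.
Dependency preservation: CDF → E; E → AB; BE → DF; D → F are not contained in any single fragment, but the restricted closure of each left-hand side across the fragments still reaches the right-hand side; the remaining FDs each lie inside some fragment. All dependencies are preserved.

lossless and dependency-preserving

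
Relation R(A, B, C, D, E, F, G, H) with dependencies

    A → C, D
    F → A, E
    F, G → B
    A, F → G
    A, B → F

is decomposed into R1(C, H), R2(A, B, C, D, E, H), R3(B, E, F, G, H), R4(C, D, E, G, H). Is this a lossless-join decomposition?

Chase test. Columns are A, B, C, D, E, F, G, H; row i has aⱼ where attribute j ∈ Ri, else bᵢⱼ.
Initial tableau (one row per fragment):
  row 1: b11 b12 a3 b14 b15 b16 b17 a8
  row 2: a1 a2 a3 a4 a5 b26 b27 a8
  row 3: b31 a2 b33 b34 a5 a6 a7 a8
  row 4: b41 b42 a3 a4 a5 b46 a7 a8
No row becomes fully distinguished — the join is lossy.

No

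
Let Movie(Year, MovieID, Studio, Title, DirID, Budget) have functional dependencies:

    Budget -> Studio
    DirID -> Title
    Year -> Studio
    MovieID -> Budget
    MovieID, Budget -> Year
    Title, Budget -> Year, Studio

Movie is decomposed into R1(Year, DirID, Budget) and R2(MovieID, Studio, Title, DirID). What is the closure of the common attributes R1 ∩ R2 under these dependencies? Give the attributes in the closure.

Title, DirID

R1 ∩ R2 = {DirID}.
DirID → Title applies, adding Title
Closure: {Title, DirID}.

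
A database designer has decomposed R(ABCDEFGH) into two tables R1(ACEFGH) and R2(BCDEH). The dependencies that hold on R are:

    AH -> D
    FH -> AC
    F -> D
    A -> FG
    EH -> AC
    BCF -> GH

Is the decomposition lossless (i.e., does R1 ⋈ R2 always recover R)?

Yes

Common attributes: R1 ∩ R2 = {CEH}.
Closure of {CEH}: EH → AC applies, adding A; AH → D applies, adding D; A → FG applies, adding FG. So (CEH)⁺ = {ACDEFGH}.
This closure contains every attribute of R1, so R1 ∩ R2 → R1. The join is lossless.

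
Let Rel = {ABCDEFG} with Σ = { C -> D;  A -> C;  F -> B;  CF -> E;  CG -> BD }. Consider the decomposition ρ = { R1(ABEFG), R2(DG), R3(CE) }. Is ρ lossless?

Chase test. Columns are ABCDEFG; row i has aⱼ where attribute j ∈ Ri, else bᵢⱼ.
Initial tableau (one row per fragment):
  row 1: a1 a2 b13 b14 a5 a6 a7
  row 2: b21 b22 b23 a4 b25 b26 a7
  row 3: b31 b32 a3 b34 a5 b36 b37
No row becomes fully distinguished — the join is lossy.

No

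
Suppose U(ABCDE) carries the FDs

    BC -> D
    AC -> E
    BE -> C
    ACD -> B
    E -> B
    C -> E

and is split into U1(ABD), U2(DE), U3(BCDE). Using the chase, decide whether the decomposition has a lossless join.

Chase test. Columns are ABCDE; row i has aⱼ where attribute j ∈ Ui, else bᵢⱼ.
Initial tableau (one row per fragment):
  row 1: a1 a2 b13 a4 b15
  row 2: b21 b22 b23 a4 a5
  row 3: b31 a2 a3 a4 a5
Rows 2 and 3 agree on E; apply E→B and equate their B entries.
Rows 2 and 3 agree on BE; apply BE→C and equate their C entries.
No row becomes fully distinguished — the join is lossy.

No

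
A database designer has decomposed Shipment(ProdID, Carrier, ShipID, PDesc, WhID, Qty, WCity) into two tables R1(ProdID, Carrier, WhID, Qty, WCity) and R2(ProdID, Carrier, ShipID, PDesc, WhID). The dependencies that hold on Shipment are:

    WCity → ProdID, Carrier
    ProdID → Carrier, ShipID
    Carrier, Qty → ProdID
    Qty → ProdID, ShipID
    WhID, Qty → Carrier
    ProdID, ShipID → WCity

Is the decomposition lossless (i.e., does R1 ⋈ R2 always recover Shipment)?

Common attributes: R1 ∩ R2 = {ProdID, Carrier, WhID}.
Closure of {ProdID, Carrier, WhID}: ProdID → Carrier, ShipID applies, adding ShipID; ProdID, ShipID → WCity applies, adding WCity. So (ProdID, Carrier, WhID)⁺ = {ProdID, Carrier, ShipID, WhID, WCity}.
The closure contains neither all of R1 = {ProdID, Carrier, WhID, Qty, WCity} nor all of R2 = {ProdID, Carrier, ShipID, PDesc, WhID}, so the common attributes are not a superkey of either fragment. The join is lossy.

No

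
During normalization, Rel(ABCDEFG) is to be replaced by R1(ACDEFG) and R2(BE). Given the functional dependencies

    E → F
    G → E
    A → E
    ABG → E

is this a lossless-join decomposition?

No

Common attributes: R1 ∩ R2 = {E}.
Closure of {E}: E → F applies, adding F. So (E)⁺ = {EF}.
The closure contains neither all of R1 = {ACDEFG} nor all of R2 = {BE}, so the common attributes are not a superkey of either fragment. The join is lossy.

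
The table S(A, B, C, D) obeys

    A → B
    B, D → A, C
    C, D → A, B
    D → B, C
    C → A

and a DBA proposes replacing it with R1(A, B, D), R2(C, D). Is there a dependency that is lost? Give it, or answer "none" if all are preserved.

C → A

Check C → A: no single fragment contains all of {A, C}, and the restricted closure of {C} across the fragments never reaches {A}.
A → B is preserved.
B, D → A, C is preserved.
C, D → A, B is preserved.
D → B, C is preserved.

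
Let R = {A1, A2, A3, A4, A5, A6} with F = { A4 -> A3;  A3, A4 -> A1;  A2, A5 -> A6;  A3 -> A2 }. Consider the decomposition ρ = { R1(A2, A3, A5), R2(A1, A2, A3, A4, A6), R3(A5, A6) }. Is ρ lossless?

No

Chase test. Columns are A1, A2, A3, A4, A5, A6; row i has aⱼ where attribute j ∈ Ri, else bᵢⱼ.
Initial tableau (one row per fragment):
  row 1: b11 a2 a3 b14 a5 b16
  row 2: a1 a2 a3 a4 b25 a6
  row 3: b31 b32 b33 b34 a5 a6
No row becomes fully distinguished — the join is lossy.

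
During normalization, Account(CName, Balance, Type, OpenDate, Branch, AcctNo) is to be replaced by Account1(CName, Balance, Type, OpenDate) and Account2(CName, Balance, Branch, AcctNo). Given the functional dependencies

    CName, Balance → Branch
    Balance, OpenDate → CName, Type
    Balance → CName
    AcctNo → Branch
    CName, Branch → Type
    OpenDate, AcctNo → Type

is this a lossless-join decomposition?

Common attributes: Account1 ∩ Account2 = {CName, Balance}.
Closure of {CName, Balance}: CName, Balance → Branch applies, adding Branch; CName, Branch → Type applies, adding Type. So (CName, Balance)⁺ = {CName, Balance, Type, Branch}.
The closure contains neither all of Account1 = {CName, Balance, Type, OpenDate} nor all of Account2 = {CName, Balance, Branch, AcctNo}, so the common attributes are not a superkey of either fragment. The join is lossy.

No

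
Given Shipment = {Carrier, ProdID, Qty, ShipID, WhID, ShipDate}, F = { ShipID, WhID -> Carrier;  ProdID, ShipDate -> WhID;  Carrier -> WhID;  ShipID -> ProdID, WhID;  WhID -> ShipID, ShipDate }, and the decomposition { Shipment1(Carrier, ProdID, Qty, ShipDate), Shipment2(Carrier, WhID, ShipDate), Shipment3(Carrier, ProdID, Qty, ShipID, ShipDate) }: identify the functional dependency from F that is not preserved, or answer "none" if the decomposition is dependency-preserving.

ShipID, WhID → Carrier: restricted closure across fragments reaches Carrier.
ProdID, ShipDate → WhID: restricted closure across fragments reaches WhID.
Carrier → WhID lies within Shipment2.
ShipID → ProdID, WhID: restricted closure across fragments reaches ProdID, WhID.
WhID → ShipID, ShipDate: restricted closure across fragments reaches ShipID, ShipDate.
Every dependency is enforceable on the fragments, so the decomposition is dependency-preserving.

none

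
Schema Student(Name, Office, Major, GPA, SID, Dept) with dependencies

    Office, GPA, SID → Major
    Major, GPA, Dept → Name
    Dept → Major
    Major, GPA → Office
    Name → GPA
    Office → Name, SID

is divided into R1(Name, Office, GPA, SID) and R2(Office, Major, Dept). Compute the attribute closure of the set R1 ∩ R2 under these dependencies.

Name, Office, Major, GPA, SID

R1 ∩ R2 = {Office}.
Office → Name, SID applies, adding Name, SID
Name → GPA applies, adding GPA
Office, GPA, SID → Major applies, adding Major
Closure: {Name, Office, Major, GPA, SID}.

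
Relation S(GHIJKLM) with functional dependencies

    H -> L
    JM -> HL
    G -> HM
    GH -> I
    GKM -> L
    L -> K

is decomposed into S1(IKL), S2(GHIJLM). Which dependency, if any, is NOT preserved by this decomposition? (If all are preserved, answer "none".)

none

H → L lies within S2.
JM → HL lies within S2.
G → HM lies within S2.
GH → I lies within S2.
GKM → L: restricted closure across fragments reaches L.
L → K lies within S1.
Every dependency is enforceable on the fragments, so the decomposition is dependency-preserving.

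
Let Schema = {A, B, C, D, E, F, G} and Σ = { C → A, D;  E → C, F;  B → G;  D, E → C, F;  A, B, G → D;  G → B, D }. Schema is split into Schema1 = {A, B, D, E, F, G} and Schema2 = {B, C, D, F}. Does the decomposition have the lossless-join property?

No

Common attributes: Schema1 ∩ Schema2 = {B, D, F}.
Closure of {B, D, F}: B → G applies, adding G. So (B, D, F)⁺ = {B, D, F, G}.
The closure contains neither all of Schema1 = {A, B, D, E, F, G} nor all of Schema2 = {B, C, D, F}, so the common attributes are not a superkey of either fragment. The join is lossy.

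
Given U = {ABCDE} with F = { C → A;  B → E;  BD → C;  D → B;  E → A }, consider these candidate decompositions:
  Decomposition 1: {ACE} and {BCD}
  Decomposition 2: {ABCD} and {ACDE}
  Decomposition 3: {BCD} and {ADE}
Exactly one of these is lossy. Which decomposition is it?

Decomposition 1: common = {C}, closure = {AC} → lossy.
Decomposition 2: common = {ACD}, closure = {ABCDE} → lossless.
Decomposition 3: common = {D}, closure = {ABCDE} → lossless.

Decomposition 1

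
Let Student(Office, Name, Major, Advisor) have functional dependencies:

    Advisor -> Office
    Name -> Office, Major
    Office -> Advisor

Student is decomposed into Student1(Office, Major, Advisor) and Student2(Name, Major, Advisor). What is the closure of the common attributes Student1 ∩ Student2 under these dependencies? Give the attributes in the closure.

Office, Major, Advisor

Student1 ∩ Student2 = {Major, Advisor}.
Advisor → Office applies, adding Office
Closure: {Office, Major, Advisor}.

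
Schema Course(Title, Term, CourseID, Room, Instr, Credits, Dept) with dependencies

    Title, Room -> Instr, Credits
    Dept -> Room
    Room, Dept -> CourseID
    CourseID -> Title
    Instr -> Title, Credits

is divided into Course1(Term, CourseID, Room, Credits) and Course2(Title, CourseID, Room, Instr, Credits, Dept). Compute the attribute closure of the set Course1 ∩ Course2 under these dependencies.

Course1 ∩ Course2 = {CourseID, Room, Credits}.
CourseID → Title applies, adding Title
Title, Room → Instr, Credits applies, adding Instr
Closure: {Title, CourseID, Room, Instr, Credits}.

Title, CourseID, Room, Instr, Credits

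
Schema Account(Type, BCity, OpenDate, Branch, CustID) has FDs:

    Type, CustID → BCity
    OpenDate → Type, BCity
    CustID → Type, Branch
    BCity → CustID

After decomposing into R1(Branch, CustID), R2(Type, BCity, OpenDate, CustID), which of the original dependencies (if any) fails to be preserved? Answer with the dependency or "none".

Type, CustID → BCity lies within R2.
OpenDate → Type, BCity lies within R2.
CustID → Type, Branch: restricted closure across fragments reaches Type, Branch.
BCity → CustID lies within R2.
Every dependency is enforceable on the fragments, so the decomposition is dependency-preserving.

none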